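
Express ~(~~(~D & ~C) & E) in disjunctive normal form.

~(~~(~D & ~C) & E)
= ~~~(~D & ~C) | ~E   [De Morgan]
= ~(~D & ~C) | ~E   [double negation]
= ~~D | ~~C | ~E   [De Morgan]
= D | ~~C | ~E   [double negation]
= D | C | ~E   [double negation]

D | C | ~E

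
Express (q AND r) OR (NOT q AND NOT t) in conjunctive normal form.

(q OR NOT t) AND (r OR NOT q) AND (r OR NOT t)

(q AND r) OR (NOT q AND NOT t)
= (q OR NOT q) AND (q OR NOT t) AND (r OR NOT q) AND (r OR NOT t)   [distribute OR over AND]
= (q OR NOT t) AND (r OR NOT q) AND (r OR NOT t)   [simplify]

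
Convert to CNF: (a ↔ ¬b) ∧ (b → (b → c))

(a ↔ ¬b) ∧ (b → (b → c))
= (a → ¬b) ∧ (¬b → a) ∧ (b → (b → c))   [eliminate ↔]
= (¬a ∨ ¬b) ∧ (¬b → a) ∧ (b → (b → c))   [eliminate →]
= (¬a ∨ ¬b) ∧ (¬¬b ∨ a) ∧ (b → (b → c))   [eliminate →]
= (¬a ∨ ¬b) ∧ (¬¬b ∨ a) ∧ (¬b ∨ (b → c))   [eliminate →]
= (¬a ∨ ¬b) ∧ (¬¬b ∨ a) ∧ (¬b ∨ ¬b ∨ c)   [eliminate →]
= (¬a ∨ ¬b) ∧ (b ∨ a) ∧ (¬b ∨ ¬b ∨ c)   [double negation]
= (¬a ∨ ¬b) ∧ (b ∨ a) ∧ (¬b ∨ c)   [simplify]

(¬a ∨ ¬b) ∧ (b ∨ a) ∧ (¬b ∨ c)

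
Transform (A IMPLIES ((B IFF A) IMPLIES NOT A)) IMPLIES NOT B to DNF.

(A IMPLIES ((B IFF A) IMPLIES NOT A)) IMPLIES NOT B
⇔ NOT (A IMPLIES ((B IFF A) IMPLIES NOT A)) OR NOT B   [eliminate IMPLIES]
⇔ NOT (NOT A OR ((B IFF A) IMPLIES NOT A)) OR NOT B   [eliminate IMPLIES]
⇔ NOT (NOT A OR NOT (B IFF A) OR NOT A) OR NOT B   [eliminate IMPLIES]
⇔ NOT (NOT A OR NOT ((B IMPLIES A) AND (A IMPLIES B)) OR NOT A) OR NOT B   [eliminate IFF]
⇔ NOT (NOT A OR NOT ((NOT B OR A) AND (A IMPLIES B)) OR NOT A) OR NOT B   [eliminate IMPLIES]
⇔ NOT (NOT A OR NOT ((NOT B OR A) AND (NOT A OR B)) OR NOT A) OR NOT B   [eliminate IMPLIES]
⇔ (NOT NOT A AND NOT NOT ((NOT B OR A) AND (NOT A OR B)) AND NOT NOT A) OR NOT B   [De Morgan]
⇔ (A AND NOT NOT ((NOT B OR A) AND (NOT A OR B)) AND NOT NOT A) OR NOT B   [double negation]
⇔ (A AND (NOT B OR A) AND (NOT A OR B) AND NOT NOT A) OR NOT B   [double negation]
⇔ (A AND (NOT B OR A) AND (NOT A OR B) AND A) OR NOT B   [double negation]
⇔ (A AND NOT B AND NOT A AND A) OR (A AND NOT B AND B AND A) OR (A AND A AND NOT A AND A) OR (A AND A AND B AND A) OR NOT B   [distribute AND over OR]
⇔ (A AND B) OR NOT B   [simplify]

(A AND B) OR NOT B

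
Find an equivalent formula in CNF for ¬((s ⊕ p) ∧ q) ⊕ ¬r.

¬((s ⊕ p) ∧ q) ⊕ ¬r
= (¬((s ⊕ p) ∧ q) ∨ ¬r) ∧ ¬(¬((s ⊕ p) ∧ q) ∧ ¬r)   — expand ⊕
= (¬((s ∨ p) ∧ ¬(s ∧ p) ∧ q) ∨ ¬r) ∧ ¬(¬((s ⊕ p) ∧ q) ∧ ¬r)   — expand ⊕
= (¬((s ∨ p) ∧ ¬(s ∧ p) ∧ q) ∨ ¬r) ∧ ¬(¬((s ∨ p) ∧ ¬(s ∧ p) ∧ q) ∧ ¬r)   — expand ⊕
= (¬(s ∨ p) ∨ ¬¬(s ∧ p) ∨ ¬q ∨ ¬r) ∧ ¬(¬((s ∨ p) ∧ ¬(s ∧ p) ∧ q) ∧ ¬r)   — De Morgan
= (¬s ∧ ¬p ∨ ¬¬(s ∧ p) ∨ ¬q ∨ ¬r) ∧ ¬(¬((s ∨ p) ∧ ¬(s ∧ p) ∧ q) ∧ ¬r)   — De Morgan
= (¬s ∧ ¬p ∨ s ∧ p ∨ ¬q ∨ ¬r) ∧ ¬(¬((s ∨ p) ∧ ¬(s ∧ p) ∧ q) ∧ ¬r)   — double negation
= (¬s ∧ ¬p ∨ s ∧ p ∨ ¬q ∨ ¬r) ∧ (¬¬((s ∨ p) ∧ ¬(s ∧ p) ∧ q) ∨ ¬¬r)   — De Morgan
= (¬s ∧ ¬p ∨ s ∧ p ∨ ¬q ∨ ¬r) ∧ ((s ∨ p) ∧ ¬(s ∧ p) ∧ q ∨ ¬¬r)   — double negation
= (¬s ∧ ¬p ∨ s ∧ p ∨ ¬q ∨ ¬r) ∧ ((s ∨ p) ∧ (¬s ∨ ¬p) ∧ q ∨ ¬¬r)   — De Morgan
= (¬s ∧ ¬p ∨ s ∧ p ∨ ¬q ∨ ¬r) ∧ ((s ∨ p) ∧ (¬s ∨ ¬p) ∧ q ∨ r)   — double negation
= (¬s ∨ s ∨ ¬q ∨ ¬r) ∧ (¬s ∨ p ∨ ¬q ∨ ¬r) ∧ (¬p ∨ s ∨ ¬q ∨ ¬r) ∧ (¬p ∨ p ∨ ¬q ∨ ¬r) ∧ (s ∨ p ∨ r) ∧ (¬s ∨ ¬p ∨ r) ∧ (q ∨ r)   — distribute ∨ over ∧
= (¬s ∨ p ∨ ¬q ∨ ¬r) ∧ (¬p ∨ s ∨ ¬q ∨ ¬r) ∧ (s ∨ p ∨ r) ∧ (¬s ∨ ¬p ∨ r) ∧ (q ∨ r)   — simplify

(¬s ∨ p ∨ ¬q ∨ ¬r) ∧ (¬p ∨ s ∨ ¬q ∨ ¬r) ∧ (s ∨ p ∨ r) ∧ (¬s ∨ ¬p ∨ r) ∧ (q ∨ r)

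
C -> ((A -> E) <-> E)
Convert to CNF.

~C | A | E

C -> ((A -> E) <-> E)
≡ ~C | ((A -> E) <-> E)   — eliminate ->
≡ ~C | (((A -> E) -> E) & (E -> (A -> E)))   — eliminate <->
≡ ~C | ((~(A -> E) | E) & (E -> (A -> E)))   — eliminate ->
≡ ~C | ((~(~A | E) | E) & (E -> (A -> E)))   — eliminate ->
≡ ~C | ((~(~A | E) | E) & (~E | (A -> E)))   — eliminate ->
≡ ~C | ((~(~A | E) | E) & (~E | ~A | E))   — eliminate ->
≡ ~C | (((~~A & ~E) | E) & (~E | ~A | E))   — De Morgan
≡ ~C | (((A & ~E) | E) & (~E | ~A | E))   — double negation
≡ (~C | A | E) & (~C | ~E | E) & (~C | ~E | ~A | E)   — distribute | over &
≡ ~C | A | E   — simplify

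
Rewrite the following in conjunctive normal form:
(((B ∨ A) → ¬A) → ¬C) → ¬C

¬A ∨ ¬C

(((B ∨ A) → ¬A) → ¬C) → ¬C
≡ ¬(((B ∨ A) → ¬A) → ¬C) ∨ ¬C   (eliminate →)
≡ ¬(¬((B ∨ A) → ¬A) ∨ ¬C) ∨ ¬C   (eliminate →)
≡ ¬(¬(¬(B ∨ A) ∨ ¬A) ∨ ¬C) ∨ ¬C   (eliminate →)
≡ (¬¬(¬(B ∨ A) ∨ ¬A) ∧ ¬¬C) ∨ ¬C   (De Morgan)
≡ ((¬(B ∨ A) ∨ ¬A) ∧ ¬¬C) ∨ ¬C   (double negation)
≡ (((¬B ∧ ¬A) ∨ ¬A) ∧ ¬¬C) ∨ ¬C   (De Morgan)
≡ (((¬B ∧ ¬A) ∨ ¬A) ∧ C) ∨ ¬C   (double negation)
≡ (¬B ∨ ¬A ∨ ¬C) ∧ (¬A ∨ ¬A ∨ ¬C) ∧ (C ∨ ¬C)   (distribute ∨ over ∧)
≡ ¬A ∨ ¬C   (simplify)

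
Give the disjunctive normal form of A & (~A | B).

A & (~A | B)
⇔ (A & ~A) | (A & B)   [distribute & over |]
⇔ A & B   [simplify]

A & B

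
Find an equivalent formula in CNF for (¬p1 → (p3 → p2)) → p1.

(p3 ∨ p1) ∧ (¬p2 ∨ p1)

(¬p1 → (p3 → p2)) → p1
= ¬(¬p1 → (p3 → p2)) ∨ p1   — eliminate →
= ¬(¬¬p1 ∨ (p3 → p2)) ∨ p1   — eliminate →
= ¬(¬¬p1 ∨ ¬p3 ∨ p2) ∨ p1   — eliminate →
= (¬¬¬p1 ∧ ¬¬p3 ∧ ¬p2) ∨ p1   — De Morgan
= (¬p1 ∧ ¬¬p3 ∧ ¬p2) ∨ p1   — double negation
= (¬p1 ∧ p3 ∧ ¬p2) ∨ p1   — double negation
= (¬p1 ∨ p1) ∧ (p3 ∨ p1) ∧ (¬p2 ∨ p1)   — distribute ∨ over ∧
= (p3 ∨ p1) ∧ (¬p2 ∨ p1)   — simplify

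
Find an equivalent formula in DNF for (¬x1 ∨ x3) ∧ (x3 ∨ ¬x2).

(¬x1 ∨ x3) ∧ (x3 ∨ ¬x2)
≡ (¬x1 ∧ x3) ∨ (¬x1 ∧ ¬x2) ∨ (x3 ∧ x3) ∨ (x3 ∧ ¬x2)   (distribute ∧ over ∨)
≡ (¬x1 ∧ ¬x2) ∨ x3   (simplify)

(¬x1 ∧ ¬x2) ∨ x3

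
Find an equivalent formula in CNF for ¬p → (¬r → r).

p ∨ r

¬p → (¬r → r)
⇔ ¬¬p ∨ (¬r → r)
⇔ ¬¬p ∨ ¬¬r ∨ r
⇔ p ∨ ¬¬r ∨ r
⇔ p ∨ r ∨ r
⇔ p ∨ r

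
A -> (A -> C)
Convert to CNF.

A -> (A -> C)
⇔ ~A | (A -> C)   — eliminate ->
⇔ ~A | ~A | C   — eliminate ->
⇔ ~A | C   — simplify

~A | C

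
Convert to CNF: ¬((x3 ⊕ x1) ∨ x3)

(¬x1 ∨ x3) ∧ ¬x3

¬((x3 ⊕ x1) ∨ x3)
≡ ¬(((x3 ∨ x1) ∧ ¬(x3 ∧ x1)) ∨ x3)   [expand ⊕]
≡ ¬((x3 ∨ x1) ∧ ¬(x3 ∧ x1)) ∧ ¬x3   [De Morgan]
≡ (¬(x3 ∨ x1) ∨ ¬¬(x3 ∧ x1)) ∧ ¬x3   [De Morgan]
≡ ((¬x3 ∧ ¬x1) ∨ ¬¬(x3 ∧ x1)) ∧ ¬x3   [De Morgan]
≡ ((¬x3 ∧ ¬x1) ∨ (x3 ∧ x1)) ∧ ¬x3   [double negation]
≡ (¬x3 ∨ x3) ∧ (¬x3 ∨ x1) ∧ (¬x1 ∨ x3) ∧ (¬x1 ∨ x1) ∧ ¬x3   [distribute ∨ over ∧]
≡ (¬x1 ∨ x3) ∧ ¬x3   [simplify]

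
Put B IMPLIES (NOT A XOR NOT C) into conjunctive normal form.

B IMPLIES (NOT A XOR NOT C)
≡ NOT B OR (NOT A XOR NOT C)   — eliminate IMPLIES
≡ NOT B OR ((NOT A OR NOT C) AND NOT (NOT A AND NOT C))   — expand XOR
≡ NOT B OR ((NOT A OR NOT C) AND (NOT NOT A OR NOT NOT C))   — De Morgan
≡ NOT B OR ((NOT A OR NOT C) AND (A OR NOT NOT C))   — double negation
≡ NOT B OR ((NOT A OR NOT C) AND (A OR C))   — double negation
≡ (NOT B OR NOT A OR NOT C) AND (NOT B OR A OR C)   — distribute OR over AND

(NOT B OR NOT A OR NOT C) AND (NOT B OR A OR C)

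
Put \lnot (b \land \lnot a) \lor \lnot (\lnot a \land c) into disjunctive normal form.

\lnot b \lor a \lor \lnot c

\lnot (b \land \lnot a) \lor \lnot (\lnot a \land c)
⇔ \lnot b \lor \lnot \lnot a \lor \lnot (\lnot a \land c)
⇔ \lnot b \lor a \lor \lnot (\lnot a \land c)
⇔ \lnot b \lor a \lor \lnot \lnot a \lor \lnot c
⇔ \lnot b \lor a \lor a \lor \lnot c
⇔ \lnot b \lor a \lor \lnot c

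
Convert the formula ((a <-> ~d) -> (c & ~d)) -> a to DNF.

((a <-> ~d) -> (c & ~d)) -> a
= ~((a <-> ~d) -> (c & ~d)) | a   — eliminate ->
= ~(~(a <-> ~d) | (c & ~d)) | a   — eliminate ->
= ~(~((a -> ~d) & (~d -> a)) | (c & ~d)) | a   — eliminate <->
= ~(~((~a | ~d) & (~d -> a)) | (c & ~d)) | a   — eliminate ->
= ~(~((~a | ~d) & (~~d | a)) | (c & ~d)) | a   — eliminate ->
= (~~((~a | ~d) & (~~d | a)) & ~(c & ~d)) | a   — De Morgan
= ((~a | ~d) & (~~d | a) & ~(c & ~d)) | a   — double negation
= ((~a | ~d) & (d | a) & ~(c & ~d)) | a   — double negation
= ((~a | ~d) & (d | a) & (~c | ~~d)) | a   — De Morgan
= ((~a | ~d) & (d | a) & (~c | d)) | a   — double negation
= (~a & d & ~c) | (~a & d & d) | (~a & a & ~c) | (~a & a & d) | (~d & d & ~c) | (~d & d & d) | (~d & a & ~c) | (~d & a & d) | a   — distribute & over |
= (~a & d) | a   — simplify

(~a & d) | a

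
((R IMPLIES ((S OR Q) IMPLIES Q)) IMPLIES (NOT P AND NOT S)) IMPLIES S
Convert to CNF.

((R IMPLIES ((S OR Q) IMPLIES Q)) IMPLIES (NOT P AND NOT S)) IMPLIES S
= NOT ((R IMPLIES ((S OR Q) IMPLIES Q)) IMPLIES (NOT P AND NOT S)) OR S   [eliminate IMPLIES]
= NOT (NOT (R IMPLIES ((S OR Q) IMPLIES Q)) OR (NOT P AND NOT S)) OR S   [eliminate IMPLIES]
= NOT (NOT (NOT R OR ((S OR Q) IMPLIES Q)) OR (NOT P AND NOT S)) OR S   [eliminate IMPLIES]
= NOT (NOT (NOT R OR NOT (S OR Q) OR Q) OR (NOT P AND NOT S)) OR S   [eliminate IMPLIES]
= (NOT NOT (NOT R OR NOT (S OR Q) OR Q) AND NOT (NOT P AND NOT S)) OR S   [De Morgan]
= ((NOT R OR NOT (S OR Q) OR Q) AND NOT (NOT P AND NOT S)) OR S   [double negation]
= ((NOT R OR (NOT S AND NOT Q) OR Q) AND NOT (NOT P AND NOT S)) OR S   [De Morgan]
= ((NOT R OR (NOT S AND NOT Q) OR Q) AND (NOT NOT P OR NOT NOT S)) OR S   [De Morgan]
= ((NOT R OR (NOT S AND NOT Q) OR Q) AND (P OR NOT NOT S)) OR S   [double negation]
= ((NOT R OR (NOT S AND NOT Q) OR Q) AND (P OR S)) OR S   [double negation]
= (NOT R OR NOT S OR Q OR S) AND (NOT R OR NOT Q OR Q OR S) AND (P OR S OR S)   [distribute OR over AND]
= P OR S   [simplify]

P OR S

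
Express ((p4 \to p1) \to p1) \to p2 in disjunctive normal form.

((p4 \to p1) \to p1) \to p2
⇔ \lnot ((p4 \to p1) \to p1) \lor p2   [eliminate \to]
⇔ \lnot (\lnot (p4 \to p1) \lor p1) \lor p2   [eliminate \to]
⇔ \lnot (\lnot (\lnot p4 \lor p1) \lor p1) \lor p2   [eliminate \to]
⇔ (\lnot \lnot (\lnot p4 \lor p1) \land \lnot p1) \lor p2   [De Morgan]
⇔ ((\lnot p4 \lor p1) \land \lnot p1) \lor p2   [double negation]
⇔ (\lnot p4 \land \lnot p1) \lor (p1 \land \lnot p1) \lor p2   [distribute \land over \lor]
⇔ (\lnot p4 \land \lnot p1) \lor p2   [simplify]

(\lnot p4 \land \lnot p1) \lor p2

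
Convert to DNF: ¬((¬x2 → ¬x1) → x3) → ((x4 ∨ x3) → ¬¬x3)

(¬x2 ∧ x1) ∨ x3 ∨ (¬x4 ∧ ¬x3)

¬((¬x2 → ¬x1) → x3) → ((x4 ∨ x3) → ¬¬x3)
≡ ¬¬((¬x2 → ¬x1) → x3) ∨ ((x4 ∨ x3) → ¬¬x3)   [eliminate →]
≡ ¬¬(¬(¬x2 → ¬x1) ∨ x3) ∨ ((x4 ∨ x3) → ¬¬x3)   [eliminate →]
≡ ¬¬(¬(¬¬x2 ∨ ¬x1) ∨ x3) ∨ ((x4 ∨ x3) → ¬¬x3)   [eliminate →]
≡ ¬¬(¬(¬¬x2 ∨ ¬x1) ∨ x3) ∨ ¬(x4 ∨ x3) ∨ ¬¬x3   [eliminate →]
≡ ¬(¬¬x2 ∨ ¬x1) ∨ x3 ∨ ¬(x4 ∨ x3) ∨ ¬¬x3   [double negation]
≡ (¬¬¬x2 ∧ ¬¬x1) ∨ x3 ∨ ¬(x4 ∨ x3) ∨ ¬¬x3   [De Morgan]
≡ (¬x2 ∧ ¬¬x1) ∨ x3 ∨ ¬(x4 ∨ x3) ∨ ¬¬x3   [double negation]
≡ (¬x2 ∧ x1) ∨ x3 ∨ ¬(x4 ∨ x3) ∨ ¬¬x3   [double negation]
≡ (¬x2 ∧ x1) ∨ x3 ∨ (¬x4 ∧ ¬x3) ∨ ¬¬x3   [De Morgan]
≡ (¬x2 ∧ x1) ∨ x3 ∨ (¬x4 ∧ ¬x3) ∨ x3   [double negation]
≡ (¬x2 ∧ x1) ∨ x3 ∨ (¬x4 ∧ ¬x3)   [simplify]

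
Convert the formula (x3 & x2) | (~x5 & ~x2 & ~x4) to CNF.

(x3 | ~x5) & (x3 | ~x2) & (x3 | ~x4) & (x2 | ~x5) & (x2 | ~x4)

(x3 & x2) | (~x5 & ~x2 & ~x4)
≡ (x3 | ~x5) & (x3 | ~x2) & (x3 | ~x4) & (x2 | ~x5) & (x2 | ~x2) & (x2 | ~x4)
≡ (x3 | ~x5) & (x3 | ~x2) & (x3 | ~x4) & (x2 | ~x5) & (x2 | ~x4)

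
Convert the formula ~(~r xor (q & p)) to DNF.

(r & ~q) | (r & ~p) | (q & p & ~r)

~(~r xor (q & p))
≡ ~((~r & ~(q & p)) | (~~r & q & p))   — expand xor
≡ ~(~r & ~(q & p)) & ~(~~r & q & p)   — De Morgan
≡ (~~r | ~~(q & p)) & ~(~~r & q & p)   — De Morgan
≡ (r | ~~(q & p)) & ~(~~r & q & p)   — double negation
≡ (r | (q & p)) & ~(~~r & q & p)   — double negation
≡ (r | (q & p)) & (~~~r | ~q | ~p)   — De Morgan
≡ (r | (q & p)) & (~r | ~q | ~p)   — double negation
≡ (r & ~r) | (r & ~q) | (r & ~p) | (q & p & ~r) | (q & p & ~q) | (q & p & ~p)   — distribute & over |
≡ (r & ~q) | (r & ~p) | (q & p & ~r)   — simplify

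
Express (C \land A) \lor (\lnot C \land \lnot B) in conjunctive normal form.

(C \lor \lnot B) \land (A \lor \lnot C) \land (A \lor \lnot B)

(C \land A) \lor (\lnot C \land \lnot B)
⇔ (C \lor \lnot C) \land (C \lor \lnot B) \land (A \lor \lnot C) \land (A \lor \lnot B)
⇔ (C \lor \lnot B) \land (A \lor \lnot C) \land (A \lor \lnot B)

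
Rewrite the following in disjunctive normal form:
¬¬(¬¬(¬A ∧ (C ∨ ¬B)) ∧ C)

¬¬(¬¬(¬A ∧ (C ∨ ¬B)) ∧ C)
≡ ¬¬(¬A ∧ (C ∨ ¬B)) ∧ C   (double negation)
≡ ¬A ∧ (C ∨ ¬B) ∧ C   (double negation)
≡ (¬A ∧ C ∧ C) ∨ (¬A ∧ ¬B ∧ C)   (distribute ∧ over ∨)
≡ ¬A ∧ C   (simplify)

¬A ∧ C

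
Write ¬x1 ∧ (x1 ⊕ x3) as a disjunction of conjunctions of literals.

¬x1 ∧ x3

¬x1 ∧ (x1 ⊕ x3)
≡ ¬x1 ∧ ((x1 ∧ ¬x3) ∨ (¬x1 ∧ x3))   — expand ⊕
≡ (¬x1 ∧ x1 ∧ ¬x3) ∨ (¬x1 ∧ ¬x1 ∧ x3)   — distribute ∧ over ∨
≡ ¬x1 ∧ x3   — simplify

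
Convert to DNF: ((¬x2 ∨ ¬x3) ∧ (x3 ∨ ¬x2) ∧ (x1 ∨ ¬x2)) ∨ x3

((¬x2 ∨ ¬x3) ∧ (x3 ∨ ¬x2) ∧ (x1 ∨ ¬x2)) ∨ x3
= (¬x2 ∧ x3 ∧ x1) ∨ (¬x2 ∧ x3 ∧ ¬x2) ∨ (¬x2 ∧ ¬x2 ∧ x1) ∨ (¬x2 ∧ ¬x2 ∧ ¬x2) ∨ (¬x3 ∧ x3 ∧ x1) ∨ (¬x3 ∧ x3 ∧ ¬x2) ∨ (¬x3 ∧ ¬x2 ∧ x1) ∨ (¬x3 ∧ ¬x2 ∧ ¬x2) ∨ x3   — distribute ∧ over ∨
= ¬x2 ∨ x3   — simplify

¬x2 ∨ x3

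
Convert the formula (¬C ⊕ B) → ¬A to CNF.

(¬C ⊕ B) → ¬A
= ¬(¬C ⊕ B) ∨ ¬A   [eliminate →]
= ¬((¬C ∨ B) ∧ ¬(¬C ∧ B)) ∨ ¬A   [expand ⊕]
= ¬(¬C ∨ B) ∨ ¬¬(¬C ∧ B) ∨ ¬A   [De Morgan]
= (¬¬C ∧ ¬B) ∨ ¬¬(¬C ∧ B) ∨ ¬A   [De Morgan]
= (C ∧ ¬B) ∨ ¬¬(¬C ∧ B) ∨ ¬A   [double negation]
= (C ∧ ¬B) ∨ (¬C ∧ B) ∨ ¬A   [double negation]
= (C ∨ ¬C ∨ ¬A) ∧ (C ∨ B ∨ ¬A) ∧ (¬B ∨ ¬C ∨ ¬A) ∧ (¬B ∨ B ∨ ¬A)   [distribute ∨ over ∧]
= (C ∨ B ∨ ¬A) ∧ (¬B ∨ ¬C ∨ ¬A)   [simplify]

(C ∨ B ∨ ¬A) ∧ (¬B ∨ ¬C ∨ ¬A)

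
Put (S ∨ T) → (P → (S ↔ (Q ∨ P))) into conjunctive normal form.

¬T ∨ ¬P ∨ S

(S ∨ T) → (P → (S ↔ (Q ∨ P)))
≡ ¬(S ∨ T) ∨ (P → (S ↔ (Q ∨ P)))   (eliminate →)
≡ ¬(S ∨ T) ∨ ¬P ∨ (S ↔ (Q ∨ P))   (eliminate →)
≡ ¬(S ∨ T) ∨ ¬P ∨ ((S → (Q ∨ P)) ∧ ((Q ∨ P) → S))   (eliminate ↔)
≡ ¬(S ∨ T) ∨ ¬P ∨ ((¬S ∨ Q ∨ P) ∧ ((Q ∨ P) → S))   (eliminate →)
≡ ¬(S ∨ T) ∨ ¬P ∨ ((¬S ∨ Q ∨ P) ∧ (¬(Q ∨ P) ∨ S))   (eliminate →)
≡ (¬S ∧ ¬T) ∨ ¬P ∨ ((¬S ∨ Q ∨ P) ∧ (¬(Q ∨ P) ∨ S))   (De Morgan)
≡ (¬S ∧ ¬T) ∨ ¬P ∨ ((¬S ∨ Q ∨ P) ∧ ((¬Q ∧ ¬P) ∨ S))   (De Morgan)
≡ (¬S ∨ ¬P ∨ ¬S ∨ Q ∨ P) ∧ (¬S ∨ ¬P ∨ ¬Q ∨ S) ∧ (¬S ∨ ¬P ∨ ¬P ∨ S) ∧ (¬T ∨ ¬P ∨ ¬S ∨ Q ∨ P) ∧ (¬T ∨ ¬P ∨ ¬Q ∨ S) ∧ (¬T ∨ ¬P ∨ ¬P ∨ S)   (distribute ∨ over ∧)
≡ ¬T ∨ ¬P ∨ S   (simplify)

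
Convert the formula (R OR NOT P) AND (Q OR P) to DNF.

(R AND Q) OR (R AND P) OR (NOT P AND Q)

(R OR NOT P) AND (Q OR P)
≡ (R AND Q) OR (R AND P) OR (NOT P AND Q) OR (NOT P AND P)   [distribute AND over OR]
≡ (R AND Q) OR (R AND P) OR (NOT P AND Q)   [simplify]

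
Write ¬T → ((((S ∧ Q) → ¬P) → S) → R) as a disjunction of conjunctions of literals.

¬T → ((((S ∧ Q) → ¬P) → S) → R)
≡ ¬¬T ∨ ((((S ∧ Q) → ¬P) → S) → R)   (eliminate →)
≡ ¬¬T ∨ ¬(((S ∧ Q) → ¬P) → S) ∨ R   (eliminate →)
≡ ¬¬T ∨ ¬(¬((S ∧ Q) → ¬P) ∨ S) ∨ R   (eliminate →)
≡ ¬¬T ∨ ¬(¬(¬(S ∧ Q) ∨ ¬P) ∨ S) ∨ R   (eliminate →)
≡ T ∨ ¬(¬(¬(S ∧ Q) ∨ ¬P) ∨ S) ∨ R   (double negation)
≡ T ∨ (¬¬(¬(S ∧ Q) ∨ ¬P) ∧ ¬S) ∨ R   (De Morgan)
≡ T ∨ ((¬(S ∧ Q) ∨ ¬P) ∧ ¬S) ∨ R   (double negation)
≡ T ∨ ((¬S ∨ ¬Q ∨ ¬P) ∧ ¬S) ∨ R   (De Morgan)
≡ T ∨ (¬S ∧ ¬S) ∨ (¬Q ∧ ¬S) ∨ (¬P ∧ ¬S) ∨ R   (distribute ∧ over ∨)
≡ T ∨ ¬S ∨ R   (simplify)

T ∨ ¬S ∨ R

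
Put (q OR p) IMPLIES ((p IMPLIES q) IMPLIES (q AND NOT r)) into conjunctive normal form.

NOT q OR NOT r

(q OR p) IMPLIES ((p IMPLIES q) IMPLIES (q AND NOT r))
= NOT (q OR p) OR ((p IMPLIES q) IMPLIES (q AND NOT r))   [eliminate IMPLIES]
= NOT (q OR p) OR NOT (p IMPLIES q) OR (q AND NOT r)   [eliminate IMPLIES]
= NOT (q OR p) OR NOT (NOT p OR q) OR (q AND NOT r)   [eliminate IMPLIES]
= (NOT q AND NOT p) OR NOT (NOT p OR q) OR (q AND NOT r)   [De Morgan]
= (NOT q AND NOT p) OR (NOT NOT p AND NOT q) OR (q AND NOT r)   [De Morgan]
= (NOT q AND NOT p) OR (p AND NOT q) OR (q AND NOT r)   [double negation]
= (NOT q OR p OR q) AND (NOT q OR p OR NOT r) AND (NOT q OR NOT q OR q) AND (NOT q OR NOT q OR NOT r) AND (NOT p OR p OR q) AND (NOT p OR p OR NOT r) AND (NOT p OR NOT q OR q) AND (NOT p OR NOT q OR NOT r)   [distribute OR over AND]
= NOT q OR NOT r   [simplify]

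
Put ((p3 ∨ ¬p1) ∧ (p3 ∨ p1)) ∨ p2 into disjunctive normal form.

((p3 ∨ ¬p1) ∧ (p3 ∨ p1)) ∨ p2
= (p3 ∧ p3) ∨ (p3 ∧ p1) ∨ (¬p1 ∧ p3) ∨ (¬p1 ∧ p1) ∨ p2   (distribute ∧ over ∨)
= p3 ∨ p2   (simplify)

p3 ∨ p2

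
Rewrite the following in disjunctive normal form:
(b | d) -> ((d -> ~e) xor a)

(~b & ~d) | (~d & ~a) | (~e & ~a) | (d & e & a)

(b | d) -> ((d -> ~e) xor a)
⇔ ~(b | d) | ((d -> ~e) xor a)
⇔ ~(b | d) | ((d -> ~e) & ~a) | (~(d -> ~e) & a)
⇔ ~(b | d) | ((~d | ~e) & ~a) | (~(d -> ~e) & a)
⇔ ~(b | d) | ((~d | ~e) & ~a) | (~(~d | ~e) & a)
⇔ (~b & ~d) | ((~d | ~e) & ~a) | (~(~d | ~e) & a)
⇔ (~b & ~d) | ((~d | ~e) & ~a) | (~~d & ~~e & a)
⇔ (~b & ~d) | ((~d | ~e) & ~a) | (d & ~~e & a)
⇔ (~b & ~d) | ((~d | ~e) & ~a) | (d & e & a)
⇔ (~b & ~d) | (~d & ~a) | (~e & ~a) | (d & e & a)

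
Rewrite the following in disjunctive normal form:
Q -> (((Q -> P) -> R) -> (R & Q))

~Q | (P & ~R) | (R & Q)

Q -> (((Q -> P) -> R) -> (R & Q))
≡ ~Q | (((Q -> P) -> R) -> (R & Q))   [eliminate ->]
≡ ~Q | ~((Q -> P) -> R) | (R & Q)   [eliminate ->]
≡ ~Q | ~(~(Q -> P) | R) | (R & Q)   [eliminate ->]
≡ ~Q | ~(~(~Q | P) | R) | (R & Q)   [eliminate ->]
≡ ~Q | (~~(~Q | P) & ~R) | (R & Q)   [De Morgan]
≡ ~Q | ((~Q | P) & ~R) | (R & Q)   [double negation]
≡ ~Q | (~Q & ~R) | (P & ~R) | (R & Q)   [distribute & over |]
≡ ~Q | (P & ~R) | (R & Q)   [simplify]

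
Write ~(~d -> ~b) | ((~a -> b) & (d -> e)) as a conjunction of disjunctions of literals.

(~d | e) & (b | a)

~(~d -> ~b) | ((~a -> b) & (d -> e))
≡ ~(~~d | ~b) | ((~a -> b) & (d -> e))
≡ ~(~~d | ~b) | ((~~a | b) & (d -> e))
≡ ~(~~d | ~b) | ((~~a | b) & (~d | e))
≡ (~~~d & ~~b) | ((~~a | b) & (~d | e))
≡ (~d & ~~b) | ((~~a | b) & (~d | e))
≡ (~d & b) | ((~~a | b) & (~d | e))
≡ (~d & b) | ((a | b) & (~d | e))
≡ (~d | a | b) & (~d | ~d | e) & (b | a | b) & (b | ~d | e)
≡ (~d | e) & (b | a)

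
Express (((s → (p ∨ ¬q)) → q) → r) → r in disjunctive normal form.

(((s → (p ∨ ¬q)) → q) → r) → r
≡ ¬(((s → (p ∨ ¬q)) → q) → r) ∨ r   (eliminate →)
≡ ¬(¬((s → (p ∨ ¬q)) → q) ∨ r) ∨ r   (eliminate →)
≡ ¬(¬(¬(s → (p ∨ ¬q)) ∨ q) ∨ r) ∨ r   (eliminate →)
≡ ¬(¬(¬(¬s ∨ p ∨ ¬q) ∨ q) ∨ r) ∨ r   (eliminate →)
≡ (¬¬(¬(¬s ∨ p ∨ ¬q) ∨ q) ∧ ¬r) ∨ r   (De Morgan)
≡ ((¬(¬s ∨ p ∨ ¬q) ∨ q) ∧ ¬r) ∨ r   (double negation)
≡ (((¬¬s ∧ ¬p ∧ ¬¬q) ∨ q) ∧ ¬r) ∨ r   (De Morgan)
≡ (((s ∧ ¬p ∧ ¬¬q) ∨ q) ∧ ¬r) ∨ r   (double negation)
≡ (((s ∧ ¬p ∧ q) ∨ q) ∧ ¬r) ∨ r   (double negation)
≡ (s ∧ ¬p ∧ q ∧ ¬r) ∨ (q ∧ ¬r) ∨ r   (distribute ∧ over ∨)
≡ (q ∧ ¬r) ∨ r   (simplify)

(q ∧ ¬r) ∨ r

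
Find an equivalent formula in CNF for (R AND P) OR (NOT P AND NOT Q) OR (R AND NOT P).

(R AND P) OR (NOT P AND NOT Q) OR (R AND NOT P)
≡ (R OR NOT P OR R) AND (R OR NOT P OR NOT P) AND (R OR NOT Q OR R) AND (R OR NOT Q OR NOT P) AND (P OR NOT P OR R) AND (P OR NOT P OR NOT P) AND (P OR NOT Q OR R) AND (P OR NOT Q OR NOT P)   [distribute OR over AND]
≡ (R OR NOT P) AND (R OR NOT Q)   [simplify]

(R OR NOT P) AND (R OR NOT Q)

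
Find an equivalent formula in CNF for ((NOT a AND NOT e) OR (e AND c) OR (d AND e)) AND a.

(NOT a OR e) AND (NOT a OR c OR d) AND (NOT e OR c OR d) AND a

((NOT a AND NOT e) OR (e AND c) OR (d AND e)) AND a
= (NOT a OR e OR d) AND (NOT a OR e OR e) AND (NOT a OR c OR d) AND (NOT a OR c OR e) AND (NOT e OR e OR d) AND (NOT e OR e OR e) AND (NOT e OR c OR d) AND (NOT e OR c OR e) AND a   [distribute OR over AND]
= (NOT a OR e) AND (NOT a OR c OR d) AND (NOT e OR c OR d) AND a   [simplify]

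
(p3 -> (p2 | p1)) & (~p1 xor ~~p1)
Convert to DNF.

(p3 -> (p2 | p1)) & (~p1 xor ~~p1)
≡ (~p3 | p2 | p1) & (~p1 xor ~~p1)   — eliminate ->
≡ (~p3 | p2 | p1) & ((~p1 & ~~~p1) | (~~p1 & ~~p1))   — expand xor
≡ (~p3 | p2 | p1) & ((~p1 & ~p1) | (~~p1 & ~~p1))   — double negation
≡ (~p3 | p2 | p1) & ((~p1 & ~p1) | (p1 & ~~p1))   — double negation
≡ (~p3 | p2 | p1) & ((~p1 & ~p1) | (p1 & p1))   — double negation
≡ (~p3 & ~p1 & ~p1) | (~p3 & p1 & p1) | (p2 & ~p1 & ~p1) | (p2 & p1 & p1) | (p1 & ~p1 & ~p1) | (p1 & p1 & p1)   — distribute & over |
≡ (~p3 & ~p1) | (p2 & ~p1) | p1   — simplify

(~p3 & ~p1) | (p2 & ~p1) | p1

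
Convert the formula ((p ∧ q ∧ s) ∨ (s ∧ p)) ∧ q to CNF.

p ∧ s ∧ q

((p ∧ q ∧ s) ∨ (s ∧ p)) ∧ q
= (p ∨ s) ∧ (p ∨ p) ∧ (q ∨ s) ∧ (q ∨ p) ∧ (s ∨ s) ∧ (s ∨ p) ∧ q   [distribute ∨ over ∧]
= p ∧ s ∧ q   [simplify]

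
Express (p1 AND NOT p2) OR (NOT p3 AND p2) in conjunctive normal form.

(p1 AND NOT p2) OR (NOT p3 AND p2)
≡ (p1 OR NOT p3) AND (p1 OR p2) AND (NOT p2 OR NOT p3) AND (NOT p2 OR p2)   [distribute OR over AND]
≡ (p1 OR NOT p3) AND (p1 OR p2) AND (NOT p2 OR NOT p3)   [simplify]

(p1 OR NOT p3) AND (p1 OR p2) AND (NOT p2 OR NOT p3)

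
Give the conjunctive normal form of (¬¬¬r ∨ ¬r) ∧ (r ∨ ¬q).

¬r ∧ (r ∨ ¬q)

(¬¬¬r ∨ ¬r) ∧ (r ∨ ¬q)
≡ (¬r ∨ ¬r) ∧ (r ∨ ¬q)   [double negation]
≡ ¬r ∧ (r ∨ ¬q)   [simplify]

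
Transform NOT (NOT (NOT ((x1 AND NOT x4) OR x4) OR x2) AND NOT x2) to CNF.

NOT (NOT (NOT ((x1 AND NOT x4) OR x4) OR x2) AND NOT x2)
≡ NOT NOT (NOT ((x1 AND NOT x4) OR x4) OR x2) OR NOT NOT x2
≡ NOT ((x1 AND NOT x4) OR x4) OR x2 OR NOT NOT x2
≡ (NOT (x1 AND NOT x4) AND NOT x4) OR x2 OR NOT NOT x2
≡ ((NOT x1 OR NOT NOT x4) AND NOT x4) OR x2 OR NOT NOT x2
≡ ((NOT x1 OR x4) AND NOT x4) OR x2 OR NOT NOT x2
≡ ((NOT x1 OR x4) AND NOT x4) OR x2 OR x2
≡ (NOT x1 OR x4 OR x2 OR x2) AND (NOT x4 OR x2 OR x2)
≡ (NOT x1 OR x4 OR x2) AND (NOT x4 OR x2)

(NOT x1 OR x4 OR x2) AND (NOT x4 OR x2)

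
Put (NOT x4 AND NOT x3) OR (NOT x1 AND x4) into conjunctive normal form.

(NOT x4 AND NOT x3) OR (NOT x1 AND x4)
⇔ (NOT x4 OR NOT x1) AND (NOT x4 OR x4) AND (NOT x3 OR NOT x1) AND (NOT x3 OR x4)
⇔ (NOT x4 OR NOT x1) AND (NOT x3 OR NOT x1) AND (NOT x3 OR x4)

(NOT x4 OR NOT x1) AND (NOT x3 OR NOT x1) AND (NOT x3 OR x4)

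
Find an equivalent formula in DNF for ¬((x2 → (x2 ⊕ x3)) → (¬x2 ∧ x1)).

¬((x2 → (x2 ⊕ x3)) → (¬x2 ∧ x1))
⇔ ¬(¬(x2 → (x2 ⊕ x3)) ∨ (¬x2 ∧ x1))
⇔ ¬(¬(¬x2 ∨ (x2 ⊕ x3)) ∨ (¬x2 ∧ x1))
⇔ ¬(¬(¬x2 ∨ (x2 ∧ ¬x3) ∨ (¬x2 ∧ x3)) ∨ (¬x2 ∧ x1))
⇔ ¬¬(¬x2 ∨ (x2 ∧ ¬x3) ∨ (¬x2 ∧ x3)) ∧ ¬(¬x2 ∧ x1)
⇔ (¬x2 ∨ (x2 ∧ ¬x3) ∨ (¬x2 ∧ x3)) ∧ ¬(¬x2 ∧ x1)
⇔ (¬x2 ∨ (x2 ∧ ¬x3) ∨ (¬x2 ∧ x3)) ∧ (¬¬x2 ∨ ¬x1)
⇔ (¬x2 ∨ (x2 ∧ ¬x3) ∨ (¬x2 ∧ x3)) ∧ (x2 ∨ ¬x1)
⇔ (¬x2 ∧ x2) ∨ (¬x2 ∧ ¬x1) ∨ (x2 ∧ ¬x3 ∧ x2) ∨ (x2 ∧ ¬x3 ∧ ¬x1) ∨ (¬x2 ∧ x3 ∧ x2) ∨ (¬x2 ∧ x3 ∧ ¬x1)
⇔ (¬x2 ∧ ¬x1) ∨ (x2 ∧ ¬x3)

(¬x2 ∧ ¬x1) ∨ (x2 ∧ ¬x3)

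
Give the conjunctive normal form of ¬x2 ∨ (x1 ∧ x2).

¬x2 ∨ x1

¬x2 ∨ (x1 ∧ x2)
≡ (¬x2 ∨ x1) ∧ (¬x2 ∨ x2)   — distribute ∨ over ∧
≡ ¬x2 ∨ x1   — simplify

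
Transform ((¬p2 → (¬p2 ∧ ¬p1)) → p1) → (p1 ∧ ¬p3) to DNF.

((¬p2 → (¬p2 ∧ ¬p1)) → p1) → (p1 ∧ ¬p3)
⇔ ¬((¬p2 → (¬p2 ∧ ¬p1)) → p1) ∨ (p1 ∧ ¬p3)
⇔ ¬(¬(¬p2 → (¬p2 ∧ ¬p1)) ∨ p1) ∨ (p1 ∧ ¬p3)
⇔ ¬(¬(¬¬p2 ∨ (¬p2 ∧ ¬p1)) ∨ p1) ∨ (p1 ∧ ¬p3)
⇔ (¬¬(¬¬p2 ∨ (¬p2 ∧ ¬p1)) ∧ ¬p1) ∨ (p1 ∧ ¬p3)
⇔ ((¬¬p2 ∨ (¬p2 ∧ ¬p1)) ∧ ¬p1) ∨ (p1 ∧ ¬p3)
⇔ ((p2 ∨ (¬p2 ∧ ¬p1)) ∧ ¬p1) ∨ (p1 ∧ ¬p3)
⇔ (p2 ∧ ¬p1) ∨ (¬p2 ∧ ¬p1 ∧ ¬p1) ∨ (p1 ∧ ¬p3)
⇔ (p2 ∧ ¬p1) ∨ (¬p2 ∧ ¬p1) ∨ (p1 ∧ ¬p3)

(p2 ∧ ¬p1) ∨ (¬p2 ∧ ¬p1) ∨ (p1 ∧ ¬p3)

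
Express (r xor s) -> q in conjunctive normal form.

(~r | s | q) & (~s | r | q)

(r xor s) -> q
⇔ ~(r xor s) | q
⇔ ~((r | s) & ~(r & s)) | q
⇔ ~(r | s) | ~~(r & s) | q
⇔ (~r & ~s) | ~~(r & s) | q
⇔ (~r & ~s) | (r & s) | q
⇔ (~r | r | q) & (~r | s | q) & (~s | r | q) & (~s | s | q)
⇔ (~r | s | q) & (~s | r | q)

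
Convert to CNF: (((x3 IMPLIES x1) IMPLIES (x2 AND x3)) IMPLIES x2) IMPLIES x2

(x3 OR x2) AND (NOT x1 OR x2)

(((x3 IMPLIES x1) IMPLIES (x2 AND x3)) IMPLIES x2) IMPLIES x2
≡ NOT (((x3 IMPLIES x1) IMPLIES (x2 AND x3)) IMPLIES x2) OR x2   [eliminate IMPLIES]
≡ NOT (NOT ((x3 IMPLIES x1) IMPLIES (x2 AND x3)) OR x2) OR x2   [eliminate IMPLIES]
≡ NOT (NOT (NOT (x3 IMPLIES x1) OR (x2 AND x3)) OR x2) OR x2   [eliminate IMPLIES]
≡ NOT (NOT (NOT (NOT x3 OR x1) OR (x2 AND x3)) OR x2) OR x2   [eliminate IMPLIES]
≡ (NOT NOT (NOT (NOT x3 OR x1) OR (x2 AND x3)) AND NOT x2) OR x2   [De Morgan]
≡ ((NOT (NOT x3 OR x1) OR (x2 AND x3)) AND NOT x2) OR x2   [double negation]
≡ (((NOT NOT x3 AND NOT x1) OR (x2 AND x3)) AND NOT x2) OR x2   [De Morgan]
≡ (((x3 AND NOT x1) OR (x2 AND x3)) AND NOT x2) OR x2   [double negation]
≡ (x3 OR x2 OR x2) AND (x3 OR x3 OR x2) AND (NOT x1 OR x2 OR x2) AND (NOT x1 OR x3 OR x2) AND (NOT x2 OR x2)   [distribute OR over AND]
≡ (x3 OR x2) AND (NOT x1 OR x2)   [simplify]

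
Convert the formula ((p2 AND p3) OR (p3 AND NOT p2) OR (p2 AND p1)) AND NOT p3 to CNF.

((p2 AND p3) OR (p3 AND NOT p2) OR (p2 AND p1)) AND NOT p3
≡ (p2 OR p3 OR p2) AND (p2 OR p3 OR p1) AND (p2 OR NOT p2 OR p2) AND (p2 OR NOT p2 OR p1) AND (p3 OR p3 OR p2) AND (p3 OR p3 OR p1) AND (p3 OR NOT p2 OR p2) AND (p3 OR NOT p2 OR p1) AND NOT p3   [distribute OR over AND]
≡ (p2 OR p3) AND (p3 OR p1) AND NOT p3   [simplify]

(p2 OR p3) AND (p3 OR p1) AND NOT p3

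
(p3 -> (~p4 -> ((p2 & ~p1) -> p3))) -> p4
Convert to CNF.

(p3 | p4) & (p2 | p4) & (~p1 | p4) & (~p3 | p4)

(p3 -> (~p4 -> ((p2 & ~p1) -> p3))) -> p4
= ~(p3 -> (~p4 -> ((p2 & ~p1) -> p3))) | p4   [eliminate ->]
= ~(~p3 | (~p4 -> ((p2 & ~p1) -> p3))) | p4   [eliminate ->]
= ~(~p3 | ~~p4 | ((p2 & ~p1) -> p3)) | p4   [eliminate ->]
= ~(~p3 | ~~p4 | ~(p2 & ~p1) | p3) | p4   [eliminate ->]
= (~~p3 & ~~~p4 & ~~(p2 & ~p1) & ~p3) | p4   [De Morgan]
= (p3 & ~~~p4 & ~~(p2 & ~p1) & ~p3) | p4   [double negation]
= (p3 & ~p4 & ~~(p2 & ~p1) & ~p3) | p4   [double negation]
= (p3 & ~p4 & p2 & ~p1 & ~p3) | p4   [double negation]
= (p3 | p4) & (~p4 | p4) & (p2 | p4) & (~p1 | p4) & (~p3 | p4)   [distribute | over &]
= (p3 | p4) & (p2 | p4) & (~p1 | p4) & (~p3 | p4)   [simplify]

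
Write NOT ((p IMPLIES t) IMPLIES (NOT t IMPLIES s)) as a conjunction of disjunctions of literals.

NOT ((p IMPLIES t) IMPLIES (NOT t IMPLIES s))
≡ NOT (NOT (p IMPLIES t) OR (NOT t IMPLIES s))   (eliminate IMPLIES)
≡ NOT (NOT (NOT p OR t) OR (NOT t IMPLIES s))   (eliminate IMPLIES)
≡ NOT (NOT (NOT p OR t) OR NOT NOT t OR s)   (eliminate IMPLIES)
≡ NOT NOT (NOT p OR t) AND NOT NOT NOT t AND NOT s   (De Morgan)
≡ (NOT p OR t) AND NOT NOT NOT t AND NOT s   (double negation)
≡ (NOT p OR t) AND NOT t AND NOT s   (double negation)

(NOT p OR t) AND NOT t AND NOT s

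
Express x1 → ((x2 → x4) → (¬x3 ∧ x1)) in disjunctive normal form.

x1 → ((x2 → x4) → (¬x3 ∧ x1))
≡ ¬x1 ∨ ((x2 → x4) → (¬x3 ∧ x1))   [eliminate →]
≡ ¬x1 ∨ ¬(x2 → x4) ∨ (¬x3 ∧ x1)   [eliminate →]
≡ ¬x1 ∨ ¬(¬x2 ∨ x4) ∨ (¬x3 ∧ x1)   [eliminate →]
≡ ¬x1 ∨ (¬¬x2 ∧ ¬x4) ∨ (¬x3 ∧ x1)   [De Morgan]
≡ ¬x1 ∨ (x2 ∧ ¬x4) ∨ (¬x3 ∧ x1)   [double negation]

¬x1 ∨ (x2 ∧ ¬x4) ∨ (¬x3 ∧ x1)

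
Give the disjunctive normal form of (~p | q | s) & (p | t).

(~p & t) | (q & p) | (q & t) | (s & p) | (s & t)

(~p | q | s) & (p | t)
≡ (~p & p) | (~p & t) | (q & p) | (q & t) | (s & p) | (s & t)   [distribute & over |]
≡ (~p & t) | (q & p) | (q & t) | (s & p) | (s & t)   [simplify]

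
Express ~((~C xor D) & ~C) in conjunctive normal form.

C | D

~((~C xor D) & ~C)
= ~((~C | D) & ~(~C & D) & ~C)   [expand xor]
= ~(~C | D) | ~~(~C & D) | ~~C   [De Morgan]
= (~~C & ~D) | ~~(~C & D) | ~~C   [De Morgan]
= (C & ~D) | ~~(~C & D) | ~~C   [double negation]
= (C & ~D) | (~C & D) | ~~C   [double negation]
= (C & ~D) | (~C & D) | C   [double negation]
= (C | ~C | C) & (C | D | C) & (~D | ~C | C) & (~D | D | C)   [distribute | over &]
= C | D   [simplify]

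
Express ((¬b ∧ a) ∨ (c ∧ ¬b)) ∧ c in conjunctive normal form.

((¬b ∧ a) ∨ (c ∧ ¬b)) ∧ c
⇔ (¬b ∨ c) ∧ (¬b ∨ ¬b) ∧ (a ∨ c) ∧ (a ∨ ¬b) ∧ c   [distribute ∨ over ∧]
⇔ ¬b ∧ c   [simplify]

¬b ∧ c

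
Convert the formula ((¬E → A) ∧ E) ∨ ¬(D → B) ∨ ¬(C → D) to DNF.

((¬E → A) ∧ E) ∨ ¬(D → B) ∨ ¬(C → D)
⇔ ((¬¬E ∨ A) ∧ E) ∨ ¬(D → B) ∨ ¬(C → D)   [eliminate →]
⇔ ((¬¬E ∨ A) ∧ E) ∨ ¬(¬D ∨ B) ∨ ¬(C → D)   [eliminate →]
⇔ ((¬¬E ∨ A) ∧ E) ∨ ¬(¬D ∨ B) ∨ ¬(¬C ∨ D)   [eliminate →]
⇔ ((E ∨ A) ∧ E) ∨ ¬(¬D ∨ B) ∨ ¬(¬C ∨ D)   [double negation]
⇔ ((E ∨ A) ∧ E) ∨ (¬¬D ∧ ¬B) ∨ ¬(¬C ∨ D)   [De Morgan]
⇔ ((E ∨ A) ∧ E) ∨ (D ∧ ¬B) ∨ ¬(¬C ∨ D)   [double negation]
⇔ ((E ∨ A) ∧ E) ∨ (D ∧ ¬B) ∨ (¬¬C ∧ ¬D)   [De Morgan]
⇔ ((E ∨ A) ∧ E) ∨ (D ∧ ¬B) ∨ (C ∧ ¬D)   [double negation]
⇔ (E ∧ E) ∨ (A ∧ E) ∨ (D ∧ ¬B) ∨ (C ∧ ¬D)   [distribute ∧ over ∨]
⇔ E ∨ (D ∧ ¬B) ∨ (C ∧ ¬D)   [simplify]

E ∨ (D ∧ ¬B) ∨ (C ∧ ¬D)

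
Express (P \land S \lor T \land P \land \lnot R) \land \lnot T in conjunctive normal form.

(P \land S \lor T \land P \land \lnot R) \land \lnot T
≡ (P \lor T) \land (P \lor P) \land (P \lor \lnot R) \land (S \lor T) \land (S \lor P) \land (S \lor \lnot R) \land \lnot T   [distribute \lor over \land]
≡ P \land (S \lor T) \land (S \lor \lnot R) \land \lnot T   [simplify]

P \land (S \lor T) \land (S \lor \lnot R) \land \lnot T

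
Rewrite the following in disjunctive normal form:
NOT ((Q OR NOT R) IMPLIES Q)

NOT ((Q OR NOT R) IMPLIES Q)
⇔ NOT (NOT (Q OR NOT R) OR Q)   (eliminate IMPLIES)
⇔ NOT NOT (Q OR NOT R) AND NOT Q   (De Morgan)
⇔ (Q OR NOT R) AND NOT Q   (double negation)
⇔ (Q AND NOT Q) OR (NOT R AND NOT Q)   (distribute AND over OR)
⇔ NOT R AND NOT Q   (simplify)

NOT R AND NOT Q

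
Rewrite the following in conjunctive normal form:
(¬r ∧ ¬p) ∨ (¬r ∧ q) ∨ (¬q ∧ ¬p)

(¬r ∨ ¬q) ∧ (¬r ∨ ¬p) ∧ (¬p ∨ q)

(¬r ∧ ¬p) ∨ (¬r ∧ q) ∨ (¬q ∧ ¬p)
= (¬r ∨ ¬r ∨ ¬q) ∧ (¬r ∨ ¬r ∨ ¬p) ∧ (¬r ∨ q ∨ ¬q) ∧ (¬r ∨ q ∨ ¬p) ∧ (¬p ∨ ¬r ∨ ¬q) ∧ (¬p ∨ ¬r ∨ ¬p) ∧ (¬p ∨ q ∨ ¬q) ∧ (¬p ∨ q ∨ ¬p)   — distribute ∨ over ∧
= (¬r ∨ ¬q) ∧ (¬r ∨ ¬p) ∧ (¬p ∨ q)   — simplify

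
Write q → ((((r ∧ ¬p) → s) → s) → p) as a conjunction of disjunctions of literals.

(¬q ∨ ¬r ∨ p ∨ s) ∧ (¬q ∨ ¬s ∨ p)

q → ((((r ∧ ¬p) → s) → s) → p)
⇔ ¬q ∨ ((((r ∧ ¬p) → s) → s) → p)   [eliminate →]
⇔ ¬q ∨ ¬(((r ∧ ¬p) → s) → s) ∨ p   [eliminate →]
⇔ ¬q ∨ ¬(¬((r ∧ ¬p) → s) ∨ s) ∨ p   [eliminate →]
⇔ ¬q ∨ ¬(¬(¬(r ∧ ¬p) ∨ s) ∨ s) ∨ p   [eliminate →]
⇔ ¬q ∨ (¬¬(¬(r ∧ ¬p) ∨ s) ∧ ¬s) ∨ p   [De Morgan]
⇔ ¬q ∨ ((¬(r ∧ ¬p) ∨ s) ∧ ¬s) ∨ p   [double negation]
⇔ ¬q ∨ ((¬r ∨ ¬¬p ∨ s) ∧ ¬s) ∨ p   [De Morgan]
⇔ ¬q ∨ ((¬r ∨ p ∨ s) ∧ ¬s) ∨ p   [double negation]
⇔ (¬q ∨ ¬r ∨ p ∨ s ∨ p) ∧ (¬q ∨ ¬s ∨ p)   [distribute ∨ over ∧]
⇔ (¬q ∨ ¬r ∨ p ∨ s) ∧ (¬q ∨ ¬s ∨ p)   [simplify]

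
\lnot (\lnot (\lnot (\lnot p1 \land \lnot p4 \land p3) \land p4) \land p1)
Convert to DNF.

p4 \lor \lnot p1

\lnot (\lnot (\lnot (\lnot p1 \land \lnot p4 \land p3) \land p4) \land p1)
≡ \lnot \lnot (\lnot (\lnot p1 \land \lnot p4 \land p3) \land p4) \lor \lnot p1   — De Morgan
≡ (\lnot (\lnot p1 \land \lnot p4 \land p3) \land p4) \lor \lnot p1   — double negation
≡ ((\lnot \lnot p1 \lor \lnot \lnot p4 \lor \lnot p3) \land p4) \lor \lnot p1   — De Morgan
≡ ((p1 \lor \lnot \lnot p4 \lor \lnot p3) \land p4) \lor \lnot p1   — double negation
≡ ((p1 \lor p4 \lor \lnot p3) \land p4) \lor \lnot p1   — double negation
≡ (p1 \land p4) \lor (p4 \land p4) \lor (\lnot p3 \land p4) \lor \lnot p1   — distribute \land over \lor
≡ p4 \lor \lnot p1   — simplify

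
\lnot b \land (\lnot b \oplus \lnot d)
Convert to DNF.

\lnot b \land (\lnot b \oplus \lnot d)
= \lnot b \land ((\lnot b \land \lnot \lnot d) \lor (\lnot \lnot b \land \lnot d))   [expand \oplus]
= \lnot b \land ((\lnot b \land d) \lor (\lnot \lnot b \land \lnot d))   [double negation]
= \lnot b \land ((\lnot b \land d) \lor (b \land \lnot d))   [double negation]
= (\lnot b \land \lnot b \land d) \lor (\lnot b \land b \land \lnot d)   [distribute \land over \lor]
= \lnot b \land d   [simplify]

\lnot b \land d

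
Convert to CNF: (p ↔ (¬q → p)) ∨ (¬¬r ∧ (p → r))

¬q ∨ p ∨ r

(p ↔ (¬q → p)) ∨ (¬¬r ∧ (p → r))
≡ ((p → (¬q → p)) ∧ ((¬q → p) → p)) ∨ (¬¬r ∧ (p → r))   [eliminate ↔]
≡ ((¬p ∨ (¬q → p)) ∧ ((¬q → p) → p)) ∨ (¬¬r ∧ (p → r))   [eliminate →]
≡ ((¬p ∨ ¬¬q ∨ p) ∧ ((¬q → p) → p)) ∨ (¬¬r ∧ (p → r))   [eliminate →]
≡ ((¬p ∨ ¬¬q ∨ p) ∧ (¬(¬q → p) ∨ p)) ∨ (¬¬r ∧ (p → r))   [eliminate →]
≡ ((¬p ∨ ¬¬q ∨ p) ∧ (¬(¬¬q ∨ p) ∨ p)) ∨ (¬¬r ∧ (p → r))   [eliminate →]
≡ ((¬p ∨ ¬¬q ∨ p) ∧ (¬(¬¬q ∨ p) ∨ p)) ∨ (¬¬r ∧ (¬p ∨ r))   [eliminate →]
≡ ((¬p ∨ q ∨ p) ∧ (¬(¬¬q ∨ p) ∨ p)) ∨ (¬¬r ∧ (¬p ∨ r))   [double negation]
≡ ((¬p ∨ q ∨ p) ∧ ((¬¬¬q ∧ ¬p) ∨ p)) ∨ (¬¬r ∧ (¬p ∨ r))   [De Morgan]
≡ ((¬p ∨ q ∨ p) ∧ ((¬q ∧ ¬p) ∨ p)) ∨ (¬¬r ∧ (¬p ∨ r))   [double negation]
≡ ((¬p ∨ q ∨ p) ∧ ((¬q ∧ ¬p) ∨ p)) ∨ (r ∧ (¬p ∨ r))   [double negation]
≡ (¬p ∨ q ∨ p ∨ r) ∧ (¬p ∨ q ∨ p ∨ ¬p ∨ r) ∧ (¬q ∨ p ∨ r) ∧ (¬q ∨ p ∨ ¬p ∨ r) ∧ (¬p ∨ p ∨ r) ∧ (¬p ∨ p ∨ ¬p ∨ r)   [distribute ∨ over ∧]
≡ ¬q ∨ p ∨ r   [simplify]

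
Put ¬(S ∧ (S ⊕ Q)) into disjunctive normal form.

¬(S ∧ (S ⊕ Q))
= ¬(S ∧ (S ∧ ¬Q ∨ ¬S ∧ Q))   [expand ⊕]
= ¬S ∨ ¬(S ∧ ¬Q ∨ ¬S ∧ Q)   [De Morgan]
= ¬S ∨ ¬(S ∧ ¬Q) ∧ ¬(¬S ∧ Q)   [De Morgan]
= ¬S ∨ (¬S ∨ ¬¬Q) ∧ ¬(¬S ∧ Q)   [De Morgan]
= ¬S ∨ (¬S ∨ Q) ∧ ¬(¬S ∧ Q)   [double negation]
= ¬S ∨ (¬S ∨ Q) ∧ (¬¬S ∨ ¬Q)   [De Morgan]
= ¬S ∨ (¬S ∨ Q) ∧ (S ∨ ¬Q)   [double negation]
= ¬S ∨ ¬S ∧ S ∨ ¬S ∧ ¬Q ∨ Q ∧ S ∨ Q ∧ ¬Q   [distribute ∧ over ∨]
= ¬S ∨ Q ∧ S   [simplify]

¬S ∨ Q ∧ S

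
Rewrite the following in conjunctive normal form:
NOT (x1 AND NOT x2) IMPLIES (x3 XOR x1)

(x1 OR x3) AND (NOT x2 OR NOT x3 OR NOT x1)

NOT (x1 AND NOT x2) IMPLIES (x3 XOR x1)
≡ NOT NOT (x1 AND NOT x2) OR (x3 XOR x1)   [eliminate IMPLIES]
≡ NOT NOT (x1 AND NOT x2) OR ((x3 OR x1) AND NOT (x3 AND x1))   [expand XOR]
≡ (x1 AND NOT x2) OR ((x3 OR x1) AND NOT (x3 AND x1))   [double negation]
≡ (x1 AND NOT x2) OR ((x3 OR x1) AND (NOT x3 OR NOT x1))   [De Morgan]
≡ (x1 OR x3 OR x1) AND (x1 OR NOT x3 OR NOT x1) AND (NOT x2 OR x3 OR x1) AND (NOT x2 OR NOT x3 OR NOT x1)   [distribute OR over AND]
≡ (x1 OR x3) AND (NOT x2 OR NOT x3 OR NOT x1)   [simplify]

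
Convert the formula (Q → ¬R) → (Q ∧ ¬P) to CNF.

Q ∧ (R ∨ ¬P)

(Q → ¬R) → (Q ∧ ¬P)
≡ ¬(Q → ¬R) ∨ (Q ∧ ¬P)
≡ ¬(¬Q ∨ ¬R) ∨ (Q ∧ ¬P)
≡ (¬¬Q ∧ ¬¬R) ∨ (Q ∧ ¬P)
≡ (Q ∧ ¬¬R) ∨ (Q ∧ ¬P)
≡ (Q ∧ R) ∨ (Q ∧ ¬P)
≡ (Q ∨ Q) ∧ (Q ∨ ¬P) ∧ (R ∨ Q) ∧ (R ∨ ¬P)
≡ Q ∧ (R ∨ ¬P)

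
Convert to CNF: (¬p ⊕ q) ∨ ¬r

(¬p ⊕ q) ∨ ¬r
= ((¬p ∨ q) ∧ ¬(¬p ∧ q)) ∨ ¬r   [expand ⊕]
= ((¬p ∨ q) ∧ (¬¬p ∨ ¬q)) ∨ ¬r   [De Morgan]
= ((¬p ∨ q) ∧ (p ∨ ¬q)) ∨ ¬r   [double negation]
= (¬p ∨ q ∨ ¬r) ∧ (p ∨ ¬q ∨ ¬r)   [distribute ∨ over ∧]

(¬p ∨ q ∨ ¬r) ∧ (p ∨ ¬q ∨ ¬r)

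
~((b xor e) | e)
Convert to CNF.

~((b xor e) | e)
= ~(((b | e) & ~(b & e)) | e)   — expand xor
= ~((b | e) & ~(b & e)) & ~e   — De Morgan
= (~(b | e) | ~~(b & e)) & ~e   — De Morgan
= ((~b & ~e) | ~~(b & e)) & ~e   — De Morgan
= ((~b & ~e) | (b & e)) & ~e   — double negation
= (~b | b) & (~b | e) & (~e | b) & (~e | e) & ~e   — distribute | over &
= (~b | e) & ~e   — simplify

(~b | e) & ~e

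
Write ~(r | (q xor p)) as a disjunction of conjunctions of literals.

(~r & ~q & ~p) | (~r & p & q)

~(r | (q xor p))
≡ ~(r | (q & ~p) | (~q & p))   [expand xor]
≡ ~r & ~(q & ~p) & ~(~q & p)   [De Morgan]
≡ ~r & (~q | ~~p) & ~(~q & p)   [De Morgan]
≡ ~r & (~q | p) & ~(~q & p)   [double negation]
≡ ~r & (~q | p) & (~~q | ~p)   [De Morgan]
≡ ~r & (~q | p) & (q | ~p)   [double negation]
≡ (~r & ~q & q) | (~r & ~q & ~p) | (~r & p & q) | (~r & p & ~p)   [distribute & over |]
≡ (~r & ~q & ~p) | (~r & p & q)   [simplify]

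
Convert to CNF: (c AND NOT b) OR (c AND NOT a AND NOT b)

(c AND NOT b) OR (c AND NOT a AND NOT b)
≡ (c OR c) AND (c OR NOT a) AND (c OR NOT b) AND (NOT b OR c) AND (NOT b OR NOT a) AND (NOT b OR NOT b)   [distribute OR over AND]
≡ c AND NOT b   [simplify]

c AND NOT b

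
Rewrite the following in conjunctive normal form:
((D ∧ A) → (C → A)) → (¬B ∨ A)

((D ∧ A) → (C → A)) → (¬B ∨ A)
≡ ¬((D ∧ A) → (C → A)) ∨ ¬B ∨ A
≡ ¬(¬(D ∧ A) ∨ (C → A)) ∨ ¬B ∨ A
≡ ¬(¬(D ∧ A) ∨ ¬C ∨ A) ∨ ¬B ∨ A
≡ (¬¬(D ∧ A) ∧ ¬¬C ∧ ¬A) ∨ ¬B ∨ A
≡ (D ∧ A ∧ ¬¬C ∧ ¬A) ∨ ¬B ∨ A
≡ (D ∧ A ∧ C ∧ ¬A) ∨ ¬B ∨ A
≡ (D ∨ ¬B ∨ A) ∧ (A ∨ ¬B ∨ A) ∧ (C ∨ ¬B ∨ A) ∧ (¬A ∨ ¬B ∨ A)
≡ A ∨ ¬B

A ∨ ¬B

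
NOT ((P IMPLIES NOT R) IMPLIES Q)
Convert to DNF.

(NOT P AND NOT Q) OR (NOT R AND NOT Q)

NOT ((P IMPLIES NOT R) IMPLIES Q)
⇔ NOT (NOT (P IMPLIES NOT R) OR Q)   [eliminate IMPLIES]
⇔ NOT (NOT (NOT P OR NOT R) OR Q)   [eliminate IMPLIES]
⇔ NOT NOT (NOT P OR NOT R) AND NOT Q   [De Morgan]
⇔ (NOT P OR NOT R) AND NOT Q   [double negation]
⇔ (NOT P AND NOT Q) OR (NOT R AND NOT Q)   [distribute AND over OR]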